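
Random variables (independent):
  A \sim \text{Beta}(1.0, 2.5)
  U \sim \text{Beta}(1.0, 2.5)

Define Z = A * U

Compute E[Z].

For independent RVs: E[XY] = E[X]*E[Y]
E[A] = 0.28571429
E[U] = 0.28571429
E[Z] = 0.28571429 * 0.28571429 = 0.081632653

0.081632653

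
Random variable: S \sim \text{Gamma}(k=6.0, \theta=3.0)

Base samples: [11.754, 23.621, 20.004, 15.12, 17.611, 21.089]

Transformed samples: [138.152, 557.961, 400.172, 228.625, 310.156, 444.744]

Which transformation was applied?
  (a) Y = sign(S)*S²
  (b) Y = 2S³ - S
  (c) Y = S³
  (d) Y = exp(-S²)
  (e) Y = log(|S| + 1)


Checking option (a) Y = sign(S)*S²:
  S = 11.754 -> Y = 138.152 ✓
  S = 23.621 -> Y = 557.961 ✓
  S = 20.004 -> Y = 400.172 ✓
All samples match this transformation.

(a) sign(S)*S²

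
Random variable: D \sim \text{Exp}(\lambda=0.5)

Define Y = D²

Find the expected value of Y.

E[D²] = Var(D) + (E[D])² = 4 + 4 = 8

8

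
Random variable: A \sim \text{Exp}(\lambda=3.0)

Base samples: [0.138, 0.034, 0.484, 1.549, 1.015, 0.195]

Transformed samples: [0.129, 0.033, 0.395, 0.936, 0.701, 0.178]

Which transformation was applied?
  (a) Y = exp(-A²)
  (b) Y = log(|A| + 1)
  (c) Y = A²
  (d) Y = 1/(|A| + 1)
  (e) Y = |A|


Checking option (b) Y = log(|A| + 1):
  A = 0.138 -> Y = 0.129 ✓
  A = 0.034 -> Y = 0.033 ✓
  A = 0.484 -> Y = 0.395 ✓
All samples match this transformation.

(b) log(|A| + 1)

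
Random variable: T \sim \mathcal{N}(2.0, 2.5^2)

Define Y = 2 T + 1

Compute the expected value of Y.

For Y = 2T + 1:
E[Y] = 2 * E[T] + 1
E[T] = 2.0 = 2
E[Y] = 2 * 2 + 1 = 5

5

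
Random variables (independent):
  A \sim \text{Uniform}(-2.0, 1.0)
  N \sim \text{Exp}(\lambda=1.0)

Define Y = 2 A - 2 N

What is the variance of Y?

For independent RVs: Var(aX + bY) = a²Var(X) + b²Var(Y)
Var(A) = 0.75
Var(N) = 1
Var(Y) = 2²*0.75 + (-2)²*1
= 4*0.75 + 4*1 = 7

7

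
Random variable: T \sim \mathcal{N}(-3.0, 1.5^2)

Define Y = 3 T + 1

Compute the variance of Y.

For Y = aT + b: Var(Y) = a² * Var(T)
Var(T) = 1.5^2 = 2.25
Var(Y) = 3² * 2.25 = 9 * 2.25 = 20.25

20.25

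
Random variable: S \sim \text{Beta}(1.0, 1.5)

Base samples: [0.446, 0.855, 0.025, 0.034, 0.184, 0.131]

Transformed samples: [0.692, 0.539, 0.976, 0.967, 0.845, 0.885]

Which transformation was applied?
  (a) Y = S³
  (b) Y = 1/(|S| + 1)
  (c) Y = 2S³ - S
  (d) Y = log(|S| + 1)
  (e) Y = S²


Checking option (b) Y = 1/(|S| + 1):
  S = 0.446 -> Y = 0.692 ✓
  S = 0.855 -> Y = 0.539 ✓
  S = 0.025 -> Y = 0.976 ✓
All samples match this transformation.

(b) 1/(|S| + 1)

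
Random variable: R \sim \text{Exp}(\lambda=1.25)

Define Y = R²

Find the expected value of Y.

E[R²] = Var(R) + (E[R])² = 0.64 + 0.64 = 1.28

1.28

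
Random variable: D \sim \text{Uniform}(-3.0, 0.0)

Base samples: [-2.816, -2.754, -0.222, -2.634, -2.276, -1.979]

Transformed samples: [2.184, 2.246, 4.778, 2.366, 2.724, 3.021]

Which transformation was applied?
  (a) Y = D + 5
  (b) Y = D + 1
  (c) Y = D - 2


Checking option (a) Y = D + 5:
  D = -2.816 -> Y = 2.184 ✓
  D = -2.754 -> Y = 2.246 ✓
  D = -0.222 -> Y = 4.778 ✓
All samples match this transformation.

(a) D + 5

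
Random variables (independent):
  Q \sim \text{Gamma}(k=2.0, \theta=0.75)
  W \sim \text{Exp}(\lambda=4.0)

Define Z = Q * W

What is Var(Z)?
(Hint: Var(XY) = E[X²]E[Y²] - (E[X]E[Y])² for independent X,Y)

Var(XY) = E[X²]E[Y²] - (E[X]E[Y])²
E[Q] = 1.5, Var(Q) = 1.125
E[W] = 0.25, Var(W) = 0.0625
E[Q²] = 1.125 + 1.5² = 3.375
E[W²] = 0.0625 + 0.25² = 0.125
Var(Z) = 3.375*0.125 - (1.5*0.25)²
= 0.421875 - 0.140625 = 0.28125

0.28125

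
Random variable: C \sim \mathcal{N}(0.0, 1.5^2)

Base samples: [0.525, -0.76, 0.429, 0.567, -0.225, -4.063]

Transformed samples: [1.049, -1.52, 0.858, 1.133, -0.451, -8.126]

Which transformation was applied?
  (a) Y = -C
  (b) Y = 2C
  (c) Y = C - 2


Checking option (b) Y = 2C:
  C = 0.525 -> Y = 1.049 ✓
  C = -0.76 -> Y = -1.52 ✓
  C = 0.429 -> Y = 0.858 ✓
All samples match this transformation.

(b) 2C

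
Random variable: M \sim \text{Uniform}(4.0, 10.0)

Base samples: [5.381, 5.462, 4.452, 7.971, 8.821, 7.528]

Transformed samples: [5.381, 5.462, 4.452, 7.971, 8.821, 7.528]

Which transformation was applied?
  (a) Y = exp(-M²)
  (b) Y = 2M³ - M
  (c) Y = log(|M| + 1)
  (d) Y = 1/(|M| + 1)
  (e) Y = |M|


Checking option (e) Y = |M|:
  M = 5.381 -> Y = 5.381 ✓
  M = 5.462 -> Y = 5.462 ✓
  M = 4.452 -> Y = 4.452 ✓
All samples match this transformation.

(e) |M|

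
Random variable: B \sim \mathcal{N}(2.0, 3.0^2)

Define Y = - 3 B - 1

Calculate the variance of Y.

For Y = aB + b: Var(Y) = a² * Var(B)
Var(B) = 3.0^2 = 9
Var(Y) = (-3)² * 9 = 9 * 9 = 81

81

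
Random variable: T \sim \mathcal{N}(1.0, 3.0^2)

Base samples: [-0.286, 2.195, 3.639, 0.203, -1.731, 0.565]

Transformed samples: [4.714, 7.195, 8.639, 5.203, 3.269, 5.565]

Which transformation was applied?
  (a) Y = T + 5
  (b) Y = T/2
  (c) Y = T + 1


Checking option (a) Y = T + 5:
  T = -0.286 -> Y = 4.714 ✓
  T = 2.195 -> Y = 7.195 ✓
  T = 3.639 -> Y = 8.639 ✓
All samples match this transformation.

(a) T + 5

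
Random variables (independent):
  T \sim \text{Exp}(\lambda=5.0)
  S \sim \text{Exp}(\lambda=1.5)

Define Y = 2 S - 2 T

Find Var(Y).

For independent RVs: Var(aX + bY) = a²Var(X) + b²Var(Y)
Var(T) = 0.04
Var(S) = 0.44444444
Var(Y) = (-2)²*0.04 + 2²*0.44444444
= 4*0.04 + 4*0.44444444 = 1.9377778

1.9377778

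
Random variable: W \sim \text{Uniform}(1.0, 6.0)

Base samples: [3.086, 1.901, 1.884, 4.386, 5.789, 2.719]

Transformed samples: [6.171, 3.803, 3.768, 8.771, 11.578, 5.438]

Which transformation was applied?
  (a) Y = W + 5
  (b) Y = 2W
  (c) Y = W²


Checking option (b) Y = 2W:
  W = 3.086 -> Y = 6.171 ✓
  W = 1.901 -> Y = 3.803 ✓
  W = 1.884 -> Y = 3.768 ✓
All samples match this transformation.

(b) 2W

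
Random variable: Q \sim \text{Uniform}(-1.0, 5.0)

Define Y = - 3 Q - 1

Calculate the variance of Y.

For Y = aQ + b: Var(Y) = a² * Var(Q)
Var(Q) = (5 + 1)^2/12 = 3
Var(Y) = (-3)² * 3 = 9 * 3 = 27

27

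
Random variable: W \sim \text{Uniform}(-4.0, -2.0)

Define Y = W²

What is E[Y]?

E[W²] = Var(W) + (E[W])² = 0.33333333 + 9 = 9.3333333

9.3333333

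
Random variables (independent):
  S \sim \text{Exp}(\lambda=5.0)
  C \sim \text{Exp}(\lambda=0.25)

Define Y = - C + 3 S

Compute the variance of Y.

For independent RVs: Var(aX + bY) = a²Var(X) + b²Var(Y)
Var(S) = 0.04
Var(C) = 16
Var(Y) = 3²*0.04 + (-1)²*16
= 9*0.04 + 1*16 = 16.36

16.36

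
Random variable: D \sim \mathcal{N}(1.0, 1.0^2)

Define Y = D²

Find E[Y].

E[D²] = Var(D) + (E[D])² = 1 + 1 = 2

2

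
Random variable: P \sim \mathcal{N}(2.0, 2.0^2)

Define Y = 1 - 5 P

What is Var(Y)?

For Y = aP + b: Var(Y) = a² * Var(P)
Var(P) = 2.0^2 = 4
Var(Y) = (-5)² * 4 = 25 * 4 = 100

100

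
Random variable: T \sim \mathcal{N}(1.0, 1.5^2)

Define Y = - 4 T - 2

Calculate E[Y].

For Y = -4T - 2:
E[Y] = -4 * E[T] - 2
E[T] = 1.0 = 1
E[Y] = -4 * 1 - 2 = -6

-6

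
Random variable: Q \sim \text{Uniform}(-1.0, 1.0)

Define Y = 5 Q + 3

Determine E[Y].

For Y = 5Q + 3:
E[Y] = 5 * E[Q] + 3
E[Q] = (-1 + 1)/2 = 0
E[Y] = 5 * 0 + 3 = 3

3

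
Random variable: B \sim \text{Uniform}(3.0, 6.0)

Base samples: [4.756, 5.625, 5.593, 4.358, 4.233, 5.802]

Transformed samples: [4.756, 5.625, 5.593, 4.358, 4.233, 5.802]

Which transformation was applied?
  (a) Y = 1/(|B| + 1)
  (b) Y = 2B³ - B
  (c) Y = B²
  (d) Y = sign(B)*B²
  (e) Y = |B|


Checking option (e) Y = |B|:
  B = 4.756 -> Y = 4.756 ✓
  B = 5.625 -> Y = 5.625 ✓
  B = 5.593 -> Y = 5.593 ✓
All samples match this transformation.

(e) |B|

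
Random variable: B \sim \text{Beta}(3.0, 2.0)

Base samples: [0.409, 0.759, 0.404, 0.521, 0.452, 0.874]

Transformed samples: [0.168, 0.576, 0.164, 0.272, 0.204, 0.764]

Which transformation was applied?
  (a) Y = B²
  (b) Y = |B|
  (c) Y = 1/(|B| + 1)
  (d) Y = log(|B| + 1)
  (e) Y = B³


Checking option (a) Y = B²:
  B = 0.409 -> Y = 0.168 ✓
  B = 0.759 -> Y = 0.576 ✓
  B = 0.404 -> Y = 0.164 ✓
All samples match this transformation.

(a) B²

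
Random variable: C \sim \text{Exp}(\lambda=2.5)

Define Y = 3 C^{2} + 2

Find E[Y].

E[Y] = 3*E[C²] + 2
E[C] = 0.4
E[C²] = Var(C) + (E[C])² = 0.16 + 0.16 = 0.32
E[Y] = 3*0.32 + 2 = 2.96

2.96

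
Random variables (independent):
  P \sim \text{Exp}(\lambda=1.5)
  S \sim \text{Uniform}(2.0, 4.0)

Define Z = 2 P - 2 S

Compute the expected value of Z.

E[Z] = 2*E[P] - 2*E[S]
E[P] = 0.66666667
E[S] = 3
E[Z] = 2*0.66666667 - 2*3 = -4.6666667

-4.6666667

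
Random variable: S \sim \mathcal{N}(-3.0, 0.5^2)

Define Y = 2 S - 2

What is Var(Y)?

For Y = aS + b: Var(Y) = a² * Var(S)
Var(S) = 0.5^2 = 0.25
Var(Y) = 2² * 0.25 = 4 * 0.25 = 1

1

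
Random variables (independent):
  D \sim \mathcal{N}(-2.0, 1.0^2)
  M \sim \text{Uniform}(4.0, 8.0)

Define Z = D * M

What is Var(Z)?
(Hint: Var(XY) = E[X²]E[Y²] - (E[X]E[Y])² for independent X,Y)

Var(XY) = E[X²]E[Y²] - (E[X]E[Y])²
E[D] = -2, Var(D) = 1
E[M] = 6, Var(M) = 1.3333333
E[D²] = 1 + (-2)² = 5
E[M²] = 1.3333333 + 6² = 37.333333
Var(Z) = 5*37.333333 - (-2*6)²
= 186.66667 - 144 = 42.666667

42.666667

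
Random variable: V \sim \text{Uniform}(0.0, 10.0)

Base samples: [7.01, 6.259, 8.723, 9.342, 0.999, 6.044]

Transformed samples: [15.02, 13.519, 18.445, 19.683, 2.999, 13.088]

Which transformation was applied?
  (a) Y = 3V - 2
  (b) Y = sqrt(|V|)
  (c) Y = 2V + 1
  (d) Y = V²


Checking option (c) Y = 2V + 1:
  V = 7.01 -> Y = 15.02 ✓
  V = 6.259 -> Y = 13.519 ✓
  V = 8.723 -> Y = 18.445 ✓
All samples match this transformation.

(c) 2V + 1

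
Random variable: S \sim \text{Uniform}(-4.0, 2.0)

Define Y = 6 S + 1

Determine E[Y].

For Y = 6S + 1:
E[Y] = 6 * E[S] + 1
E[S] = (-4 + 2)/2 = -1
E[Y] = 6 * (-1) + 1 = -5

-5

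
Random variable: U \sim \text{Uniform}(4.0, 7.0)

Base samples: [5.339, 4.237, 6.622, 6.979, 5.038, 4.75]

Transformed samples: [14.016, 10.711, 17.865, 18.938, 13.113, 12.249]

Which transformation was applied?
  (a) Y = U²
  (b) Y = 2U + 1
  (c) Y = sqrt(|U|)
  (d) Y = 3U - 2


Checking option (d) Y = 3U - 2:
  U = 5.339 -> Y = 14.016 ✓
  U = 4.237 -> Y = 10.711 ✓
  U = 6.622 -> Y = 17.865 ✓
All samples match this transformation.

(d) 3U - 2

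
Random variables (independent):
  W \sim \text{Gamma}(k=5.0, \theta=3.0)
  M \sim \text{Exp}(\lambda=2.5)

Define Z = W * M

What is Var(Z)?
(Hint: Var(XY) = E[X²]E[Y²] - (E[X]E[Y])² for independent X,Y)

Var(XY) = E[X²]E[Y²] - (E[X]E[Y])²
E[W] = 15, Var(W) = 45
E[M] = 0.4, Var(M) = 0.16
E[W²] = 45 + 15² = 270
E[M²] = 0.16 + 0.4² = 0.32
Var(Z) = 270*0.32 - (15*0.4)²
= 86.4 - 36 = 50.4

50.4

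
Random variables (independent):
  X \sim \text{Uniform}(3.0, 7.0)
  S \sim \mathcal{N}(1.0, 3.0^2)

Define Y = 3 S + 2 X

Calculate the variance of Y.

For independent RVs: Var(aX + bY) = a²Var(X) + b²Var(Y)
Var(X) = 1.3333333
Var(S) = 9
Var(Y) = 2²*1.3333333 + 3²*9
= 4*1.3333333 + 9*9 = 86.333333

86.333333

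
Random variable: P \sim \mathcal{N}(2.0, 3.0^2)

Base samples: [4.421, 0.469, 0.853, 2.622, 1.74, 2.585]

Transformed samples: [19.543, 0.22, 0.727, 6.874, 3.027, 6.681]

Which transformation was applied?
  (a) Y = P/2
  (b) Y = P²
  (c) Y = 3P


Checking option (b) Y = P²:
  P = 4.421 -> Y = 19.543 ✓
  P = 0.469 -> Y = 0.22 ✓
  P = 0.853 -> Y = 0.727 ✓
All samples match this transformation.

(b) P²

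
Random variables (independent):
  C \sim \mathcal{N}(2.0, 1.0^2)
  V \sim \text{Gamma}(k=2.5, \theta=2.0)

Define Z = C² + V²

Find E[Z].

E[Z] = E[C²] + E[V²]
E[C²] = Var(C) + E[C]² = 1 + 4 = 5
E[V²] = Var(V) + E[V]² = 10 + 25 = 35
E[Z] = 5 + 35 = 40

40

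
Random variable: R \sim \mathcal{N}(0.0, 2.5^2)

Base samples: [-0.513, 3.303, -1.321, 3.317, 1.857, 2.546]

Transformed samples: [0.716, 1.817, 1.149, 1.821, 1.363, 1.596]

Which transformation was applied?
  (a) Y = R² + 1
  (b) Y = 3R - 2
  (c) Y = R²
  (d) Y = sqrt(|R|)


Checking option (d) Y = sqrt(|R|):
  R = -0.513 -> Y = 0.716 ✓
  R = 3.303 -> Y = 1.817 ✓
  R = -1.321 -> Y = 1.149 ✓
All samples match this transformation.

(d) sqrt(|R|)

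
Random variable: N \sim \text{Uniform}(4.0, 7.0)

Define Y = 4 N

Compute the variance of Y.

For Y = aN + b: Var(Y) = a² * Var(N)
Var(N) = (7 - 4)^2/12 = 0.75
Var(Y) = 4² * 0.75 = 16 * 0.75 = 12

12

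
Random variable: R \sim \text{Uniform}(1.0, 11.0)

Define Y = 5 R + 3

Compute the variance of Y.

For Y = aR + b: Var(Y) = a² * Var(R)
Var(R) = (11 - 1)^2/12 = 8.3333333
Var(Y) = 5² * 8.3333333 = 25 * 8.3333333 = 208.33333

208.33333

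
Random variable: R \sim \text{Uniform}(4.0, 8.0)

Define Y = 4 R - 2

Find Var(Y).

For Y = aR + b: Var(Y) = a² * Var(R)
Var(R) = (8 - 4)^2/12 = 1.3333333
Var(Y) = 4² * 1.3333333 = 16 * 1.3333333 = 21.333333

21.333333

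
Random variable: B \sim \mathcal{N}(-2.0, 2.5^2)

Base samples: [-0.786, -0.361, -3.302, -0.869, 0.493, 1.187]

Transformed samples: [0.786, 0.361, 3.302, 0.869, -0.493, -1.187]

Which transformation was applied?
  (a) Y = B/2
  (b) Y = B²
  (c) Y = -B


Checking option (c) Y = -B:
  B = -0.786 -> Y = 0.786 ✓
  B = -0.361 -> Y = 0.361 ✓
  B = -3.302 -> Y = 3.302 ✓
All samples match this transformation.

(c) -B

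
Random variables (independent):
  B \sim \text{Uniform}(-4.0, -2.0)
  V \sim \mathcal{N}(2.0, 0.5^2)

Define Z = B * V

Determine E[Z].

For independent RVs: E[XY] = E[X]*E[Y]
E[B] = -3
E[V] = 2
E[Z] = -3 * 2 = -6

-6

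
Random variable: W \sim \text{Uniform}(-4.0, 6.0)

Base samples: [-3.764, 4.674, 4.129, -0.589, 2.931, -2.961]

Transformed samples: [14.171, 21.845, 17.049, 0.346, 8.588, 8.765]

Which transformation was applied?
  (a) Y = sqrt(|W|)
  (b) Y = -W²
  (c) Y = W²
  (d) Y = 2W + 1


Checking option (c) Y = W²:
  W = -3.764 -> Y = 14.171 ✓
  W = 4.674 -> Y = 21.845 ✓
  W = 4.129 -> Y = 17.049 ✓
All samples match this transformation.

(c) W²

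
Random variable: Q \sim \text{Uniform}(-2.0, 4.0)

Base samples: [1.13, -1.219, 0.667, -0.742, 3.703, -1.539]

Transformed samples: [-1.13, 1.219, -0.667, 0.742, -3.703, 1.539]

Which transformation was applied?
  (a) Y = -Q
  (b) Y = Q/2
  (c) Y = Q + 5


Checking option (a) Y = -Q:
  Q = 1.13 -> Y = -1.13 ✓
  Q = -1.219 -> Y = 1.219 ✓
  Q = 0.667 -> Y = -0.667 ✓
All samples match this transformation.

(a) -Q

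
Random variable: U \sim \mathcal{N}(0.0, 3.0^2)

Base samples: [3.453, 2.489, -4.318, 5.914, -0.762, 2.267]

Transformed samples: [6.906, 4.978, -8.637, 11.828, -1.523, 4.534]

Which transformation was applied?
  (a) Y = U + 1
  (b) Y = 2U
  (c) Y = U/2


Checking option (b) Y = 2U:
  U = 3.453 -> Y = 6.906 ✓
  U = 2.489 -> Y = 4.978 ✓
  U = -4.318 -> Y = -8.637 ✓
All samples match this transformation.

(b) 2U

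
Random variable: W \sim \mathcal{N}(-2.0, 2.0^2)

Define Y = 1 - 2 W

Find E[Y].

For Y = -2W + 1:
E[Y] = -2 * E[W] + 1
E[W] = -2.0 = -2
E[Y] = -2 * (-2) + 1 = 5

5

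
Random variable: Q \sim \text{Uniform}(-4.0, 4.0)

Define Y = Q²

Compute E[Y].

E[Q²] = Var(Q) + (E[Q])² = 5.3333333 + 0 = 5.3333333

5.3333333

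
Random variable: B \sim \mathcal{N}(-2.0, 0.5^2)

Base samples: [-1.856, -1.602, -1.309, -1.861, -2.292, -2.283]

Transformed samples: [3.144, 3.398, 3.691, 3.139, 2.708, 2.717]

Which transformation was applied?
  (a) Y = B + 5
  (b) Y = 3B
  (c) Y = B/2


Checking option (a) Y = B + 5:
  B = -1.856 -> Y = 3.144 ✓
  B = -1.602 -> Y = 3.398 ✓
  B = -1.309 -> Y = 3.691 ✓
All samples match this transformation.

(a) B + 5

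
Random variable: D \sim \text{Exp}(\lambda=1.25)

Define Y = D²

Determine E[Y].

E[D²] = Var(D) + (E[D])² = 0.64 + 0.64 = 1.28

1.28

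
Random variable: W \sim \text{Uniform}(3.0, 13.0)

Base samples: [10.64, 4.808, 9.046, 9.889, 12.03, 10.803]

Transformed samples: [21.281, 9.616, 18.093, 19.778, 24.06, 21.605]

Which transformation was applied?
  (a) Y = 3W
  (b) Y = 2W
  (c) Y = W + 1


Checking option (b) Y = 2W:
  W = 10.64 -> Y = 21.281 ✓
  W = 4.808 -> Y = 9.616 ✓
  W = 9.046 -> Y = 18.093 ✓
All samples match this transformation.

(b) 2W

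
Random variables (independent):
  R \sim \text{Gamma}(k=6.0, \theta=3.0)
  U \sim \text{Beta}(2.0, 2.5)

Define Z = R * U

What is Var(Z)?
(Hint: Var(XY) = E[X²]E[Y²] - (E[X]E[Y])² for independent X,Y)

Var(XY) = E[X²]E[Y²] - (E[X]E[Y])²
E[R] = 18, Var(R) = 54
E[U] = 0.44444444, Var(U) = 0.044893378
E[R²] = 54 + 18² = 378
E[U²] = 0.044893378 + 0.44444444² = 0.24242424
Var(Z) = 378*0.24242424 - (18*0.44444444)²
= 91.636364 - 64 = 27.636364

27.636364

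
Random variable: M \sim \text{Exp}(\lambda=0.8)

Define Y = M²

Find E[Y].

Using E[X²] = Var(X) + (E[X])²:
E[M] = 1.25
Var(M) = 1/0.8^2 = 1.5625
E[M²] = 1.5625 + 1.25² = 1.5625 + 1.5625 = 3.125

3.125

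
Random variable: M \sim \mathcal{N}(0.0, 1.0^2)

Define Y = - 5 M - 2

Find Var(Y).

For Y = aM + b: Var(Y) = a² * Var(M)
Var(M) = 1.0^2 = 1
Var(Y) = (-5)² * 1 = 25 * 1 = 25

25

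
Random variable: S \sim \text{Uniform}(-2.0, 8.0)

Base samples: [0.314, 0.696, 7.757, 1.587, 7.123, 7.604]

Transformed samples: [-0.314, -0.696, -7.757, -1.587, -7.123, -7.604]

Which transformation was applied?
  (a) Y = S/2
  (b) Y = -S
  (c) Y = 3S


Checking option (b) Y = -S:
  S = 0.314 -> Y = -0.314 ✓
  S = 0.696 -> Y = -0.696 ✓
  S = 7.757 -> Y = -7.757 ✓
All samples match this transformation.

(b) -S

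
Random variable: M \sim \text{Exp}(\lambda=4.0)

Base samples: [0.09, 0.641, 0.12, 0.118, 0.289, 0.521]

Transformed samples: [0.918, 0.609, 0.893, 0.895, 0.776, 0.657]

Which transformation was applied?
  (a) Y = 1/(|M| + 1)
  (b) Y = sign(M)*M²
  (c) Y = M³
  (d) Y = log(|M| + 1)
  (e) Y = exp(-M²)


Checking option (a) Y = 1/(|M| + 1):
  M = 0.09 -> Y = 0.918 ✓
  M = 0.641 -> Y = 0.609 ✓
  M = 0.12 -> Y = 0.893 ✓
All samples match this transformation.

(a) 1/(|M| + 1)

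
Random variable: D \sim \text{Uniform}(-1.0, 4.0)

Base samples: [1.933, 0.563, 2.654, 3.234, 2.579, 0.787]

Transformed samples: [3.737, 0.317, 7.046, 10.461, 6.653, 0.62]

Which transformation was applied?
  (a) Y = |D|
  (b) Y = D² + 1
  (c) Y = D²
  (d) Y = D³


Checking option (c) Y = D²:
  D = 1.933 -> Y = 3.737 ✓
  D = 0.563 -> Y = 0.317 ✓
  D = 2.654 -> Y = 7.046 ✓
All samples match this transformation.

(c) D²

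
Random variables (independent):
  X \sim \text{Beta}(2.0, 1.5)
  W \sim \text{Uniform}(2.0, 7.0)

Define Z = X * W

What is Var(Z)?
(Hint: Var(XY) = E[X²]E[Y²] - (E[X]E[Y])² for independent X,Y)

Var(XY) = E[X²]E[Y²] - (E[X]E[Y])²
E[X] = 0.57142857, Var(X) = 0.054421769
E[W] = 4.5, Var(W) = 2.0833333
E[X²] = 0.054421769 + 0.57142857² = 0.38095238
E[W²] = 2.0833333 + 4.5² = 22.333333
Var(Z) = 0.38095238*22.333333 - (0.57142857*4.5)²
= 8.5079365 - 6.6122449 = 1.8956916

1.8956916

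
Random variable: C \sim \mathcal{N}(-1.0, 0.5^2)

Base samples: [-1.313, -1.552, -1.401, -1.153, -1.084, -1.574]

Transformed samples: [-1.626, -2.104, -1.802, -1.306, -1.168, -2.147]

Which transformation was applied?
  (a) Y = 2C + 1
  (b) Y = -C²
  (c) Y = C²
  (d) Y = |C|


Checking option (a) Y = 2C + 1:
  C = -1.313 -> Y = -1.626 ✓
  C = -1.552 -> Y = -2.104 ✓
  C = -1.401 -> Y = -1.802 ✓
All samples match this transformation.

(a) 2C + 1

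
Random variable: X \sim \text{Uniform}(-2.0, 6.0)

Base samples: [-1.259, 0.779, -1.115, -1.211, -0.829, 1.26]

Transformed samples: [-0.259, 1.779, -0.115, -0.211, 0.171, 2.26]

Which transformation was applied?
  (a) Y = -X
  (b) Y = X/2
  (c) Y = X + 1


Checking option (c) Y = X + 1:
  X = -1.259 -> Y = -0.259 ✓
  X = 0.779 -> Y = 1.779 ✓
  X = -1.115 -> Y = -0.115 ✓
All samples match this transformation.

(c) X + 1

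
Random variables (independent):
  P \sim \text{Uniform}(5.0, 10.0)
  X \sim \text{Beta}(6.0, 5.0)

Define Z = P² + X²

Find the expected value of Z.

E[Z] = E[P²] + E[X²]
E[P²] = Var(P) + E[P]² = 2.0833333 + 56.25 = 58.333333
E[X²] = Var(X) + E[X]² = 0.020661157 + 0.29752066 = 0.31818182
E[Z] = 58.333333 + 0.31818182 = 58.651515

58.651515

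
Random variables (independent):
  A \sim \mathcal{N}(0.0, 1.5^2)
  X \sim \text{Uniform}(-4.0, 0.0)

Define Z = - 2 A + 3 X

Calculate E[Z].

E[Z] = -2*E[A] + 3*E[X]
E[A] = 0
E[X] = -2
E[Z] = -2*0 + 3*(-2) = -6

-6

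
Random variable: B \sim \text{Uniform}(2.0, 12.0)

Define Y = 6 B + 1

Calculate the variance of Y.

For Y = aB + b: Var(Y) = a² * Var(B)
Var(B) = (12 - 2)^2/12 = 8.3333333
Var(Y) = 6² * 8.3333333 = 36 * 8.3333333 = 300

300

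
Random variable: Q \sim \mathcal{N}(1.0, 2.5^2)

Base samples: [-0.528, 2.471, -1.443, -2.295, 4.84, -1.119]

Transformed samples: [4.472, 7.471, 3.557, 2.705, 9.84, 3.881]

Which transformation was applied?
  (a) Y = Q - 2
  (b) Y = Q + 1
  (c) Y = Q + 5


Checking option (c) Y = Q + 5:
  Q = -0.528 -> Y = 4.472 ✓
  Q = 2.471 -> Y = 7.471 ✓
  Q = -1.443 -> Y = 3.557 ✓
All samples match this transformation.

(c) Q + 5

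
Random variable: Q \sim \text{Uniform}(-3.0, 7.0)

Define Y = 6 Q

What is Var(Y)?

For Y = aQ + b: Var(Y) = a² * Var(Q)
Var(Q) = (7 + 3)^2/12 = 8.3333333
Var(Y) = 6² * 8.3333333 = 36 * 8.3333333 = 300

300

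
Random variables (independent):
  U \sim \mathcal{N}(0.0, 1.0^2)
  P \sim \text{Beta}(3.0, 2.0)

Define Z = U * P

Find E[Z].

For independent RVs: E[XY] = E[X]*E[Y]
E[U] = 0
E[P] = 0.6
E[Z] = 0 * 0.6 = 0

0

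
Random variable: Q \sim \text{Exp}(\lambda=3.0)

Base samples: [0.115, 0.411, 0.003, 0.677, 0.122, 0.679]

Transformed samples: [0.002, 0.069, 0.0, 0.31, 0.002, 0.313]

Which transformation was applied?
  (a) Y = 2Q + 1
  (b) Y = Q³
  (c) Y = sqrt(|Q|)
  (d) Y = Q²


Checking option (b) Y = Q³:
  Q = 0.115 -> Y = 0.002 ✓
  Q = 0.411 -> Y = 0.069 ✓
  Q = 0.003 -> Y = 0.0 ✓
All samples match this transformation.

(b) Q³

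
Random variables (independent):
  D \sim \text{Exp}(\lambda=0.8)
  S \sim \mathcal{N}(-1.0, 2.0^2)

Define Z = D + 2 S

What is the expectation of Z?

E[Z] = 1*E[D] + 2*E[S]
E[D] = 1.25
E[S] = -1
E[Z] = 1*1.25 + 2*(-1) = -0.75

-0.75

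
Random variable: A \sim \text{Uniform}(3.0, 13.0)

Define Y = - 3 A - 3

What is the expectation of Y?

For Y = -3A - 3:
E[Y] = -3 * E[A] - 3
E[A] = (3 + 13)/2 = 8
E[Y] = -3 * 8 - 3 = -27

-27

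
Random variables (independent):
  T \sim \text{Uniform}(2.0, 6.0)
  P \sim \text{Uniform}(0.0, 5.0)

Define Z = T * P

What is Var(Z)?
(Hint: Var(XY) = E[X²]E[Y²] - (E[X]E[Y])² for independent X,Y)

Var(XY) = E[X²]E[Y²] - (E[X]E[Y])²
E[T] = 4, Var(T) = 1.3333333
E[P] = 2.5, Var(P) = 2.0833333
E[T²] = 1.3333333 + 4² = 17.333333
E[P²] = 2.0833333 + 2.5² = 8.3333333
Var(Z) = 17.333333*8.3333333 - (4*2.5)²
= 144.44444 - 100 = 44.444444

44.444444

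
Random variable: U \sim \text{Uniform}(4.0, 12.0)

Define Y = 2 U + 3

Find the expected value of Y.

For Y = 2U + 3:
E[Y] = 2 * E[U] + 3
E[U] = (4 + 12)/2 = 8
E[Y] = 2 * 8 + 3 = 19

19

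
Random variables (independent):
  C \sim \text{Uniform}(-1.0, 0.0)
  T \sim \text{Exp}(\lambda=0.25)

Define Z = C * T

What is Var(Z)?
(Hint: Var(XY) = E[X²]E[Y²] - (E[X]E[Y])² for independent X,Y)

Var(XY) = E[X²]E[Y²] - (E[X]E[Y])²
E[C] = -0.5, Var(C) = 0.083333333
E[T] = 4, Var(T) = 16
E[C²] = 0.083333333 + (-0.5)² = 0.33333333
E[T²] = 16 + 4² = 32
Var(Z) = 0.33333333*32 - (-0.5*4)²
= 10.666667 - 4 = 6.6666667

6.6666667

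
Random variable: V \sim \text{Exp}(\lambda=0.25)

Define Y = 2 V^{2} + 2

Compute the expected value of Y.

E[Y] = 2*E[V²] + 2
E[V] = 4
E[V²] = Var(V) + (E[V])² = 16 + 16 = 32
E[Y] = 2*32 + 2 = 66

66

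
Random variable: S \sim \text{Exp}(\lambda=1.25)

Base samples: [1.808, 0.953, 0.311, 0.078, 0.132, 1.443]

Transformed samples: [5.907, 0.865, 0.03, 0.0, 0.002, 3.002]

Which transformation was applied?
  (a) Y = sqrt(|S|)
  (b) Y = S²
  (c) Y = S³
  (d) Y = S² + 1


Checking option (c) Y = S³:
  S = 1.808 -> Y = 5.907 ✓
  S = 0.953 -> Y = 0.865 ✓
  S = 0.311 -> Y = 0.03 ✓
All samples match this transformation.

(c) S³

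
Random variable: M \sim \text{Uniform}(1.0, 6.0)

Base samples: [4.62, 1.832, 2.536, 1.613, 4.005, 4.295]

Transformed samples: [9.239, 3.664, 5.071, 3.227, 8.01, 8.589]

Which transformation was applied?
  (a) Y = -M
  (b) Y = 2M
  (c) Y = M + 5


Checking option (b) Y = 2M:
  M = 4.62 -> Y = 9.239 ✓
  M = 1.832 -> Y = 3.664 ✓
  M = 2.536 -> Y = 5.071 ✓
All samples match this transformation.

(b) 2M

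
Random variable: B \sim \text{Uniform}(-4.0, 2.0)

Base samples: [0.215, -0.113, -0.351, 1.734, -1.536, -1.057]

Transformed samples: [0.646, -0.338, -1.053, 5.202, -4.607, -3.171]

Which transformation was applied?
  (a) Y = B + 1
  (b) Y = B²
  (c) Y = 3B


Checking option (c) Y = 3B:
  B = 0.215 -> Y = 0.646 ✓
  B = -0.113 -> Y = -0.338 ✓
  B = -0.351 -> Y = -1.053 ✓
All samples match this transformation.

(c) 3B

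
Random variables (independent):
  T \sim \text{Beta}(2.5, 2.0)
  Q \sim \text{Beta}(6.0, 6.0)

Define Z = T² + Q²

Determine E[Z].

E[Z] = E[T²] + E[Q²]
E[T²] = Var(T) + E[T]² = 0.044893378 + 0.30864198 = 0.35353535
E[Q²] = Var(Q) + E[Q]² = 0.019230769 + 0.25 = 0.26923077
E[Z] = 0.35353535 + 0.26923077 = 0.62276612

0.62276612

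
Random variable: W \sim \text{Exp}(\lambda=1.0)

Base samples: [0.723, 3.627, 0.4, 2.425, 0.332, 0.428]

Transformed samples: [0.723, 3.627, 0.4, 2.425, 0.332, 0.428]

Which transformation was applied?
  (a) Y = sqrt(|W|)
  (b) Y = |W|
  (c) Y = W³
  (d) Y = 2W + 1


Checking option (b) Y = |W|:
  W = 0.723 -> Y = 0.723 ✓
  W = 3.627 -> Y = 3.627 ✓
  W = 0.4 -> Y = 0.4 ✓
All samples match this transformation.

(b) |W|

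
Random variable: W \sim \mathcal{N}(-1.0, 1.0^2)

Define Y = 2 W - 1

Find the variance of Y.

For Y = aW + b: Var(Y) = a² * Var(W)
Var(W) = 1.0^2 = 1
Var(Y) = 2² * 1 = 4 * 1 = 4

4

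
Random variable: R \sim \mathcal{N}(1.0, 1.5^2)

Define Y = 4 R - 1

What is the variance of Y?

For Y = aR + b: Var(Y) = a² * Var(R)
Var(R) = 1.5^2 = 2.25
Var(Y) = 4² * 2.25 = 16 * 2.25 = 36

36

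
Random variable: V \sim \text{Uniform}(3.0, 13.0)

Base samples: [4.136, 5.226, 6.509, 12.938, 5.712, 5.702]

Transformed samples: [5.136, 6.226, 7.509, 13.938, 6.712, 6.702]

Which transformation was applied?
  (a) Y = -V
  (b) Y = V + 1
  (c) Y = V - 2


Checking option (b) Y = V + 1:
  V = 4.136 -> Y = 5.136 ✓
  V = 5.226 -> Y = 6.226 ✓
  V = 6.509 -> Y = 7.509 ✓
All samples match this transformation.

(b) V + 1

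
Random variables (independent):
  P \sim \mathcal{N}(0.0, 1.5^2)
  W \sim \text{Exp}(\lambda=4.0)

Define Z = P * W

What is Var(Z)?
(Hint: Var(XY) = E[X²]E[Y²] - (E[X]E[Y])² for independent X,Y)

Var(XY) = E[X²]E[Y²] - (E[X]E[Y])²
E[P] = 0, Var(P) = 2.25
E[W] = 0.25, Var(W) = 0.0625
E[P²] = 2.25 + 0² = 2.25
E[W²] = 0.0625 + 0.25² = 0.125
Var(Z) = 2.25*0.125 - (0*0.25)²
= 0.28125 - 0 = 0.28125

0.28125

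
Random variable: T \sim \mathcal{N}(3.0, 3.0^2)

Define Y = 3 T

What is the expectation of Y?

For Y = 3T:
E[Y] = 3 * E[T]
E[T] = 3.0 = 3
E[Y] = 3 * 3 = 9

9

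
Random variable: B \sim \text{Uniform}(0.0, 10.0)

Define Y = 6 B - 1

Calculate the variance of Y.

For Y = aB + b: Var(Y) = a² * Var(B)
Var(B) = (10 - 0)^2/12 = 8.3333333
Var(Y) = 6² * 8.3333333 = 36 * 8.3333333 = 300

300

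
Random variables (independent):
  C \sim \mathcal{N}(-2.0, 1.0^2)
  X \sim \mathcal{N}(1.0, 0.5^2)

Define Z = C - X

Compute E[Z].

E[Z] = 1*E[C] - 1*E[X]
E[C] = -2
E[X] = 1
E[Z] = 1*(-2) - 1*1 = -3

-3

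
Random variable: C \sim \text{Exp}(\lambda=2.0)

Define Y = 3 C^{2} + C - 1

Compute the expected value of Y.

E[Y] = 3*E[C²] + 1*E[C] - 1
E[C] = 0.5
E[C²] = Var(C) + (E[C])² = 0.25 + 0.25 = 0.5
E[Y] = 3*0.5 + 1*0.5 - 1 = 1

1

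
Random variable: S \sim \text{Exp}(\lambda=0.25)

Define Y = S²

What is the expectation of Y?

E[S²] = Var(S) + (E[S])² = 16 + 16 = 32

32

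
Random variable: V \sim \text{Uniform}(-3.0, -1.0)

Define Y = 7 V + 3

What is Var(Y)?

For Y = aV + b: Var(Y) = a² * Var(V)
Var(V) = (-1 + 3)^2/12 = 0.33333333
Var(Y) = 7² * 0.33333333 = 49 * 0.33333333 = 16.333333

16.333333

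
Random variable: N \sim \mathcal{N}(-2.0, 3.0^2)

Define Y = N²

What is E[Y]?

E[N²] = Var(N) + (E[N])² = 9 + 4 = 13

13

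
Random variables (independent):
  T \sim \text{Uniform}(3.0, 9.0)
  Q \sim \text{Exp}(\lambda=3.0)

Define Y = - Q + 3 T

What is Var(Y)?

For independent RVs: Var(aX + bY) = a²Var(X) + b²Var(Y)
Var(T) = 3
Var(Q) = 0.11111111
Var(Y) = 3²*3 + (-1)²*0.11111111
= 9*3 + 1*0.11111111 = 27.111111

27.111111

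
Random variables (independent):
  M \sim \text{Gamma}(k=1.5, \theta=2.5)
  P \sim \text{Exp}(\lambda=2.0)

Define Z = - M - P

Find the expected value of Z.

E[Z] = -1*E[M] - 1*E[P]
E[M] = 3.75
E[P] = 0.5
E[Z] = -1*3.75 - 1*0.5 = -4.25

-4.25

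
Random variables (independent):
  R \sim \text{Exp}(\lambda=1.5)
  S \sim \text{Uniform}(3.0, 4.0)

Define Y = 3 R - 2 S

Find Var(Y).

For independent RVs: Var(aX + bY) = a²Var(X) + b²Var(Y)
Var(R) = 0.44444444
Var(S) = 0.083333333
Var(Y) = 3²*0.44444444 + (-2)²*0.083333333
= 9*0.44444444 + 4*0.083333333 = 4.3333333

4.3333333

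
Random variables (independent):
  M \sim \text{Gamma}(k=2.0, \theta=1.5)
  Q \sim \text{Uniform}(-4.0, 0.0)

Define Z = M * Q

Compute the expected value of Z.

For independent RVs: E[XY] = E[X]*E[Y]
E[M] = 3
E[Q] = -2
E[Z] = 3 * (-2) = -6

-6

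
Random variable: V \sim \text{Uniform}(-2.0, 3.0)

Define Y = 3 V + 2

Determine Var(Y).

For Y = aV + b: Var(Y) = a² * Var(V)
Var(V) = (3 + 2)^2/12 = 2.0833333
Var(Y) = 3² * 2.0833333 = 9 * 2.0833333 = 18.75

18.75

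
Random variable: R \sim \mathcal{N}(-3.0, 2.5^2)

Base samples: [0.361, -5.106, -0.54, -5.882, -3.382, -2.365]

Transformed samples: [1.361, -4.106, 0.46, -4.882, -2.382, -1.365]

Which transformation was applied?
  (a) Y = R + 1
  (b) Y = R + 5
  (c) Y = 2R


Checking option (a) Y = R + 1:
  R = 0.361 -> Y = 1.361 ✓
  R = -5.106 -> Y = -4.106 ✓
  R = -0.54 -> Y = 0.46 ✓
All samples match this transformation.

(a) R + 1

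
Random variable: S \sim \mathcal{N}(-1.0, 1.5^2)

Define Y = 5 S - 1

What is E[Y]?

For Y = 5S - 1:
E[Y] = 5 * E[S] - 1
E[S] = -1.0 = -1
E[Y] = 5 * (-1) - 1 = -6

-6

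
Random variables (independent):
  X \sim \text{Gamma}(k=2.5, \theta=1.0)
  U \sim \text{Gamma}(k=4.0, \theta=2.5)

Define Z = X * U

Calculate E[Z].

For independent RVs: E[XY] = E[X]*E[Y]
E[X] = 2.5
E[U] = 10
E[Z] = 2.5 * 10 = 25

25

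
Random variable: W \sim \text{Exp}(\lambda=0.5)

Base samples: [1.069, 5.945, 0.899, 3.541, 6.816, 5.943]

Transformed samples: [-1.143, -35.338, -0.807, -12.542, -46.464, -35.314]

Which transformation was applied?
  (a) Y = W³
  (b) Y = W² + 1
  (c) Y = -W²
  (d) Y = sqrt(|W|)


Checking option (c) Y = -W²:
  W = 1.069 -> Y = -1.143 ✓
  W = 5.945 -> Y = -35.338 ✓
  W = 0.899 -> Y = -0.807 ✓
All samples match this transformation.

(c) -W²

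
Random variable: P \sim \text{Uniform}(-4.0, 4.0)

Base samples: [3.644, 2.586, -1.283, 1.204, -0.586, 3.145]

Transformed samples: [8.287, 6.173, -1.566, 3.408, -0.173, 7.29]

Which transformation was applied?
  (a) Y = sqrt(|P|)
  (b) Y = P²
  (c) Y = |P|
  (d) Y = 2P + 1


Checking option (d) Y = 2P + 1:
  P = 3.644 -> Y = 8.287 ✓
  P = 2.586 -> Y = 6.173 ✓
  P = -1.283 -> Y = -1.566 ✓
All samples match this transformation.

(d) 2P + 1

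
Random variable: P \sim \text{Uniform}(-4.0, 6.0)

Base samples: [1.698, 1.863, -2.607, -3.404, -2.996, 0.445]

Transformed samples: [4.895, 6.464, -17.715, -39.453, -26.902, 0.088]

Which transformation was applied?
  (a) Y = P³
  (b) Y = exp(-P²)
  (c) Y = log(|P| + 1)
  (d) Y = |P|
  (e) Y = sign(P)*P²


Checking option (a) Y = P³:
  P = 1.698 -> Y = 4.895 ✓
  P = 1.863 -> Y = 6.464 ✓
  P = -2.607 -> Y = -17.715 ✓
All samples match this transformation.

(a) P³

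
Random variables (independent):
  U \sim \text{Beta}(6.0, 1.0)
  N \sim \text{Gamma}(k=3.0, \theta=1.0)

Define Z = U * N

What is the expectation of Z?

For independent RVs: E[XY] = E[X]*E[Y]
E[U] = 0.85714286
E[N] = 3
E[Z] = 0.85714286 * 3 = 2.5714286

2.5714286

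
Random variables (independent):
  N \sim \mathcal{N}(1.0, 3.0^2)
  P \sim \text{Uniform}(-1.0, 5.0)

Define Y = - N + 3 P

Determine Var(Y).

For independent RVs: Var(aX + bY) = a²Var(X) + b²Var(Y)
Var(N) = 9
Var(P) = 3
Var(Y) = (-1)²*9 + 3²*3
= 1*9 + 9*3 = 36

36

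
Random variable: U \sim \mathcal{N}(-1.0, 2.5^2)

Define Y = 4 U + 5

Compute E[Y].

For Y = 4U + 5:
E[Y] = 4 * E[U] + 5
E[U] = -1.0 = -1
E[Y] = 4 * (-1) + 5 = 1

1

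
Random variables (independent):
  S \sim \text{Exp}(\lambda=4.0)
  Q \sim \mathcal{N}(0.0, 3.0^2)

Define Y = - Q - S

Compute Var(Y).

For independent RVs: Var(aX + bY) = a²Var(X) + b²Var(Y)
Var(S) = 0.0625
Var(Q) = 9
Var(Y) = (-1)²*0.0625 + (-1)²*9
= 1*0.0625 + 1*9 = 9.0625

9.0625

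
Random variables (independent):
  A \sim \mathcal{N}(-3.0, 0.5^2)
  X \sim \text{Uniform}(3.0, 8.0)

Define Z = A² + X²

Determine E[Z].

E[Z] = E[A²] + E[X²]
E[A²] = Var(A) + E[A]² = 0.25 + 9 = 9.25
E[X²] = Var(X) + E[X]² = 2.0833333 + 30.25 = 32.333333
E[Z] = 9.25 + 32.333333 = 41.583333

41.583333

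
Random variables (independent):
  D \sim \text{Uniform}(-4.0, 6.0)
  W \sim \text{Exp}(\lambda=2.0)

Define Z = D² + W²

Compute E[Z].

E[Z] = E[D²] + E[W²]
E[D²] = Var(D) + E[D]² = 8.3333333 + 1 = 9.3333333
E[W²] = Var(W) + E[W]² = 0.25 + 0.25 = 0.5
E[Z] = 9.3333333 + 0.5 = 9.8333333

9.8333333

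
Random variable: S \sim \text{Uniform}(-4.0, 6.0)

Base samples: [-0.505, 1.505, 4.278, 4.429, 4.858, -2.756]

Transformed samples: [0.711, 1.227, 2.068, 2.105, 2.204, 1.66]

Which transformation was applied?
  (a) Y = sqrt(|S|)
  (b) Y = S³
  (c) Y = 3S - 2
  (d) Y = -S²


Checking option (a) Y = sqrt(|S|):
  S = -0.505 -> Y = 0.711 ✓
  S = 1.505 -> Y = 1.227 ✓
  S = 4.278 -> Y = 2.068 ✓
All samples match this transformation.

(a) sqrt(|S|)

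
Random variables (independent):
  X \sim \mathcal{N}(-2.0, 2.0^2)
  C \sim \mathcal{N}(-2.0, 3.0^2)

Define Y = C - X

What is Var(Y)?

For independent RVs: Var(aX + bY) = a²Var(X) + b²Var(Y)
Var(X) = 4
Var(C) = 9
Var(Y) = (-1)²*4 + 1²*9
= 1*4 + 1*9 = 13

13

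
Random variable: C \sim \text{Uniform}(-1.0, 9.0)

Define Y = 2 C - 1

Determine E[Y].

For Y = 2C - 1:
E[Y] = 2 * E[C] - 1
E[C] = (-1 + 9)/2 = 4
E[Y] = 2 * 4 - 1 = 7

7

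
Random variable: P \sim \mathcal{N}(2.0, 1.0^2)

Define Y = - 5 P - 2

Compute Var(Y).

For Y = aP + b: Var(Y) = a² * Var(P)
Var(P) = 1.0^2 = 1
Var(Y) = (-5)² * 1 = 25 * 1 = 25

25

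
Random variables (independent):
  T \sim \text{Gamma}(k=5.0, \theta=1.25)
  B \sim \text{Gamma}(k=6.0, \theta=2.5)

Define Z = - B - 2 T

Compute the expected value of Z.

E[Z] = -2*E[T] - 1*E[B]
E[T] = 6.25
E[B] = 15
E[Z] = -2*6.25 - 1*15 = -27.5

-27.5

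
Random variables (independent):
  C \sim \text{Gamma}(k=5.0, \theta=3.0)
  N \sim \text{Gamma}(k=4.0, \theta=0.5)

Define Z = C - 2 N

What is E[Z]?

E[Z] = 1*E[C] - 2*E[N]
E[C] = 15
E[N] = 2
E[Z] = 1*15 - 2*2 = 11

11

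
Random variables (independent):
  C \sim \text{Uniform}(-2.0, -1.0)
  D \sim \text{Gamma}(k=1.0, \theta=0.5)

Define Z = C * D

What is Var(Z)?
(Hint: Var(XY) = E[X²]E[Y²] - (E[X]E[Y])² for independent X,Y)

Var(XY) = E[X²]E[Y²] - (E[X]E[Y])²
E[C] = -1.5, Var(C) = 0.083333333
E[D] = 0.5, Var(D) = 0.25
E[C²] = 0.083333333 + (-1.5)² = 2.3333333
E[D²] = 0.25 + 0.5² = 0.5
Var(Z) = 2.3333333*0.5 - (-1.5*0.5)²
= 1.1666667 - 0.5625 = 0.60416667

0.60416667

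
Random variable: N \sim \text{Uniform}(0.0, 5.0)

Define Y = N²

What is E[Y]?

E[N²] = Var(N) + (E[N])² = 2.0833333 + 6.25 = 8.3333333

8.3333333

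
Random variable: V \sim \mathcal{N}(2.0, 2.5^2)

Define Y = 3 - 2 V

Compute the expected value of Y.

For Y = -2V + 3:
E[Y] = -2 * E[V] + 3
E[V] = 2.0 = 2
E[Y] = -2 * 2 + 3 = -1

-1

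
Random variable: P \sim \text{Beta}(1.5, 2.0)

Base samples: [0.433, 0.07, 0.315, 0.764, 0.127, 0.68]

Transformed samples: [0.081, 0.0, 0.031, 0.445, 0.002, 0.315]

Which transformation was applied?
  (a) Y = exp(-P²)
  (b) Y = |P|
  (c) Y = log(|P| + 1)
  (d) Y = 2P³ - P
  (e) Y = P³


Checking option (e) Y = P³:
  P = 0.433 -> Y = 0.081 ✓
  P = 0.07 -> Y = 0.0 ✓
  P = 0.315 -> Y = 0.031 ✓
All samples match this transformation.

(e) P³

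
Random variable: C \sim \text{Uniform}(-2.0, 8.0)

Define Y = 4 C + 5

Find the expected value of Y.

For Y = 4C + 5:
E[Y] = 4 * E[C] + 5
E[C] = (-2 + 8)/2 = 3
E[Y] = 4 * 3 + 5 = 17

17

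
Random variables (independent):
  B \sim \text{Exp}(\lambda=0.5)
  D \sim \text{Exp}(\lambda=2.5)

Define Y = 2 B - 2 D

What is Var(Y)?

For independent RVs: Var(aX + bY) = a²Var(X) + b²Var(Y)
Var(B) = 4
Var(D) = 0.16
Var(Y) = 2²*4 + (-2)²*0.16
= 4*4 + 4*0.16 = 16.64

16.64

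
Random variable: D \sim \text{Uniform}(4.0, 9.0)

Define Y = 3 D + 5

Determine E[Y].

For Y = 3D + 5:
E[Y] = 3 * E[D] + 5
E[D] = (4 + 9)/2 = 6.5
E[Y] = 3 * 6.5 + 5 = 24.5

24.5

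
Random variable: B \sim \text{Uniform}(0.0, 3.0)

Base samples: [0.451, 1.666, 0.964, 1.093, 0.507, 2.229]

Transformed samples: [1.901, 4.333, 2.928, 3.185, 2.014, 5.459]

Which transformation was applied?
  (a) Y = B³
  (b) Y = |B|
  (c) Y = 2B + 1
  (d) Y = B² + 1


Checking option (c) Y = 2B + 1:
  B = 0.451 -> Y = 1.901 ✓
  B = 1.666 -> Y = 4.333 ✓
  B = 0.964 -> Y = 2.928 ✓
All samples match this transformation.

(c) 2B + 1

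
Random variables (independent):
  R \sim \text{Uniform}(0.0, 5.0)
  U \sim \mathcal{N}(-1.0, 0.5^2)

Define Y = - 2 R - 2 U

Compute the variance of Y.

For independent RVs: Var(aX + bY) = a²Var(X) + b²Var(Y)
Var(R) = 2.0833333
Var(U) = 0.25
Var(Y) = (-2)²*2.0833333 + (-2)²*0.25
= 4*2.0833333 + 4*0.25 = 9.3333333

9.3333333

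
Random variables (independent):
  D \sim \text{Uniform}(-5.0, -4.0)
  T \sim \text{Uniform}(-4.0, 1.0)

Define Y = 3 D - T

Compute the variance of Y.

For independent RVs: Var(aX + bY) = a²Var(X) + b²Var(Y)
Var(D) = 0.083333333
Var(T) = 2.0833333
Var(Y) = 3²*0.083333333 + (-1)²*2.0833333
= 9*0.083333333 + 1*2.0833333 = 2.8333333

2.8333333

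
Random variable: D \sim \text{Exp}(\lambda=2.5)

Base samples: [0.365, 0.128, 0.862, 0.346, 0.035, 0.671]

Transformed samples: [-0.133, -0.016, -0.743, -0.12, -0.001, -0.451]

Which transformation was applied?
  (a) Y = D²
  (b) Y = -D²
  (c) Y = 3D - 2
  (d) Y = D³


Checking option (b) Y = -D²:
  D = 0.365 -> Y = -0.133 ✓
  D = 0.128 -> Y = -0.016 ✓
  D = 0.862 -> Y = -0.743 ✓
All samples match this transformation.

(b) -D²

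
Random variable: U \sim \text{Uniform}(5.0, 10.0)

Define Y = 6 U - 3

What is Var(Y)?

For Y = aU + b: Var(Y) = a² * Var(U)
Var(U) = (10 - 5)^2/12 = 2.0833333
Var(Y) = 6² * 2.0833333 = 36 * 2.0833333 = 75

75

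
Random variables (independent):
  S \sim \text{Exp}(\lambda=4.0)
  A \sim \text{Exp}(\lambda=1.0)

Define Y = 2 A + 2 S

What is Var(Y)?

For independent RVs: Var(aX + bY) = a²Var(X) + b²Var(Y)
Var(S) = 0.0625
Var(A) = 1
Var(Y) = 2²*0.0625 + 2²*1
= 4*0.0625 + 4*1 = 4.25

4.25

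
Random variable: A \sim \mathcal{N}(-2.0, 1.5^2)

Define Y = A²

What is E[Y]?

E[A²] = Var(A) + (E[A])² = 2.25 + 4 = 6.25

6.25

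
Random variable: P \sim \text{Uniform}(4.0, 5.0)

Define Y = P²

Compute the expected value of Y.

E[P²] = Var(P) + (E[P])² = 0.083333333 + 20.25 = 20.333333

20.333333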